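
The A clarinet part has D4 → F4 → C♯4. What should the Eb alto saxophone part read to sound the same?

G#4 B4 F##4

First find concert pitch: the A clarinet sounds a minor third below written, so D4 F4 C♯4 sounds B3 D4 A#3.
Then write for Eb alto saxophone: it sounds a major sixth below written, so the part must be a major sixth above concert.
B3 → G#4
D4 → B4
A#3 → F##4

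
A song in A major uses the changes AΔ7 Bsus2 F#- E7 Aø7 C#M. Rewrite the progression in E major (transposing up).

EΔ7 F#sus2 C#- B7 Eø7 G#M

A major up to E major is a perfect fifth; each chord root moves by that interval while the quality stays the same.
AΔ7: root A up a perfect fifth → E, giving EΔ7.
Bsus2: root B up a perfect fifth → F#, giving F#sus2.
F#-: root F# up a perfect fifth → C#, giving C#-.
E7: root E up a perfect fifth → B, giving B7.
Aø7: root A up a perfect fifth → E, giving Eø7.
C#M: root C# up a perfect fifth → G#, giving G#M.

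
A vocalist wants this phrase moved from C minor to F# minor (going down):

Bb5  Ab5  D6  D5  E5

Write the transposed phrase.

E5 D5 G#5 G#4 A#4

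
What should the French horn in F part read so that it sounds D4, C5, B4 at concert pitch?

A4 G5 F#5

The French horn in F sounds a perfect fifth below written, so the written part must be a perfect fifth above concert — transpose each note up.
D4 → A4
C5 → G5
B4 → F#5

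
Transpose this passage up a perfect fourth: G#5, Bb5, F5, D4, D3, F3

G#5 to C#6
Bb5 to Eb6
F5 to Bb5
D4 to G4
D3 to G3
F3 to Bb3

C#6 Eb6 Bb5 G4 G3 Bb3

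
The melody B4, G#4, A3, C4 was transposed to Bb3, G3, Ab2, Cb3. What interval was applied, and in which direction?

From B4 to Bb3 is 8 letter names — an octave of some quality.
Bb3 to B4 is 13 semitones, which makes it an augmented octave; the second version is lower, so the direction is down.
Checking another pair — C4 → Cb3 — gives the same interval.

down an augmented octave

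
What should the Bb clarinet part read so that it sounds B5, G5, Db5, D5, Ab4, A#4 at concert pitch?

C#6 A5 Eb5 E5 Bb4 B#4

Written C4 sounds as Bb3 on the Bb clarinet, so concert pitches are written a major second up.
B5 becomes C#6
G5 becomes A5
Db5 becomes Eb5
D5 becomes E5
Ab4 becomes Bb4
A#4 becomes B#4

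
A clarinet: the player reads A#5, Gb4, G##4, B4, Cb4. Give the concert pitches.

F##5 Eb4 E##4 G#4 Ab3

The A clarinet sounds a minor third below written, so transpose each written note down a minor third.
A#5 to F##5
Gb4 to Eb4
G##4 to E##4
B4 to G#4
Cb4 to Ab3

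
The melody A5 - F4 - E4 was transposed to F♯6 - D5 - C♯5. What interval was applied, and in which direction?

Take the first pair: A5 → F#6. A to F spans 6 letter names, so the interval is some kind of sixth.
A5 to F#6 is 9 semitones, which makes it a major sixth; the second version is higher, so the direction is up.
Checking another pair — E4 → C#5 — gives the same interval.

up a major sixth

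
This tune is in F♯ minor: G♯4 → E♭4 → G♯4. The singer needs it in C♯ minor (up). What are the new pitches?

D#5 Bb4 D#5

From F♯ up to C♯ is a perfect fifth; apply that to each pitch.
G#4 to D#5
Eb4 to Bb4
G#4 to D#5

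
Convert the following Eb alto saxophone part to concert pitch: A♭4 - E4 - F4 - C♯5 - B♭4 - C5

Cb4 G3 Ab3 E4 Db4 Eb4

Written C4 on the Eb alto saxophone sounds as Eb3, a major sixth lower; apply that shift to every note.
Ab4 → Cb4
E4 → G3
F4 → Ab3
C#5 → E4
Bb4 → Db4
C5 → Eb4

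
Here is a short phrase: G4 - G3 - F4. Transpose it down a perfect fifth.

C4 C3 Bb3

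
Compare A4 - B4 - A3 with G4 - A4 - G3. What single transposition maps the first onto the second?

down a major second

From A4 to G4 is 2 letter names — a second of some quality.
G4 to A4 is 2 semitones, which makes it a major second; the second version is lower, so the direction is down.
Checking another pair — A3 → G3 — gives the same interval.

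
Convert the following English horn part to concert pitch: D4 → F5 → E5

Written C4 on the English horn sounds as F3, a perfect fifth lower; apply that shift to every note.
D4 becomes G3
F5 becomes Bb4
E5 becomes A4

G3 Bb4 A4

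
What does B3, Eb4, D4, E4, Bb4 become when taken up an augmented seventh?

A##4 D#5 C##5 D##5 A#5

B3: a seventh up reaches A, and 12 semitones makes it A##4.
Eb4 up an augmented seventh is D#5.
An augmented seventh up from D4 gives C##5.
An augmented seventh up from E4 gives D##5.
Bb4: a seventh up reaches A, and 12 semitones makes it A#5.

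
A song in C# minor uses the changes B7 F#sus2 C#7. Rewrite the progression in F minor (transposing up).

Eb7 Bbsus2 F7

C# minor up to F minor is a diminished fourth; each chord root moves by that interval while the quality stays the same.
B7: root B up a diminished fourth → Eb, giving Eb7.
F#sus2: root F# up a diminished fourth → Bb, giving Bbsus2.
C#7: root C# up a diminished fourth → F, giving F7.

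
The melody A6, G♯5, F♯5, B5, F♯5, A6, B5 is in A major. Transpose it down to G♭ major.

Gb6 F5 Eb5 Ab5 Eb5 Gb6 Ab5

A major to G♭ major down is an augmented second, so every note moves down by that interval.
A6 to Gb6
G#5 to F5
F#5 to Eb5
B5 to Ab5
F#5 to Eb5
A6 to Gb6
B5 to Ab5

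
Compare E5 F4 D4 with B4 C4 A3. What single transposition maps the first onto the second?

From E5 to B4 is 4 letter names — a fourth of some quality.
B4 to E5 is 5 semitones, which makes it a perfect fourth; the second version is lower, so the direction is down.
Checking another pair — D4 → A3 — gives the same interval.

down a perfect fourth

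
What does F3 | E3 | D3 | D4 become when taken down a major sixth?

Ab2 G2 F2 F3

A major sixth down from F3 gives Ab2.
E3 down a major sixth is G2.
D3 down a major sixth is F2.
A major sixth down from D4 gives F3.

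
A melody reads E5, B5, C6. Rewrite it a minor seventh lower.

F#4 C#5 D5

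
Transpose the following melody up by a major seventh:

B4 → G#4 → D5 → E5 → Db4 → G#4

B4 -> A#5
G#4 -> F##5
D5 -> C#6
E5 -> D#6
Db4 -> C5
G#4 -> F##5

A#5 F##5 C#6 D#6 C5 F##5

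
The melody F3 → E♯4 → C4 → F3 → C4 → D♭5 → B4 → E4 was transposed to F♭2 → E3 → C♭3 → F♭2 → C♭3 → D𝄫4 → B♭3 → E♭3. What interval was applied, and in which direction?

From F3 to Fb2 is 8 letter names — an octave of some quality.
Fb2 to F3 is 13 semitones, which makes it an augmented octave; the second version is lower, so the direction is down.
Checking another pair — E4 → Eb3 — gives the same interval.

down an augmented octave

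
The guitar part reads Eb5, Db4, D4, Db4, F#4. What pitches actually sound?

Eb4 Db3 D3 Db3 F#3

The guitar sounds a perfect octave below written, so transpose each written note down a perfect octave.
Eb5 to Eb4
Db4 to Db3
D4 to D3
Db4 to Db3
F#4 to F#3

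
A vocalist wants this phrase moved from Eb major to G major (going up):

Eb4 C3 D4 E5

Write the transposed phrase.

G4 E3 F#4 G#5

Eb major to G major up is a major third, so every note moves up by that interval.
Eb4 gives G4
C3 gives E3
D4 gives F#4
E5 gives G#5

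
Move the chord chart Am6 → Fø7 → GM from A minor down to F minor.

Fm6 Dbø7 EbM

A minor down to F minor is a major third; each chord root moves by that interval while the quality stays the same.
Am6: root A down a major third → F, giving Fm6.
Fø7: root F down a major third → Db, giving Dbø7.
GM: root G down a major third → Eb, giving EbM.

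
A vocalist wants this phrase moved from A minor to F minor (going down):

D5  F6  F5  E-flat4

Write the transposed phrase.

A minor to F minor down is a major third, so every note moves down by that interval.
D5 gives Bb4
F6 gives Db6
F5 gives Db5
Eb4 gives Cb4

Bb4 Db6 Db5 Cb4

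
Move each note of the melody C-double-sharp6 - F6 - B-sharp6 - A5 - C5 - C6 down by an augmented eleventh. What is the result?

C##6 to G#4
F6 to Cb5
B#6 to F#5
A5 to Eb4
C5 to Gb3
C6 to Gb4

G#4 Cb5 F#5 Eb4 Gb3 Gb4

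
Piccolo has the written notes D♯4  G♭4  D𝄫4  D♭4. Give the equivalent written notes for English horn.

A#5 Db6 Abb5 Ab5

First find concert pitch: the piccolo sounds a perfect octave above written, so D♯4 G♭4 D𝄫4 D♭4 sounds D#5 Gb5 Dbb5 Db5.
Then write for English horn: it sounds a perfect fifth below written, so the part must be a perfect fifth above concert.
D#5 → A#5
Gb5 → Db6
Dbb5 → Abb5
Db5 → Ab5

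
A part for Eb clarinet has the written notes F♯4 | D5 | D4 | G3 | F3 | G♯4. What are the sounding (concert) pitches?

A4 F5 F4 Bb3 Ab3 B4

Written C4 on the Eb clarinet sounds as Eb4, a minor third higher; apply that shift to every note.
F#4 to A4
D5 to F5
D4 to F4
G3 to Bb3
F3 to Ab3
G#4 to B4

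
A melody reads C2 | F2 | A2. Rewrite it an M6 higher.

C2 up a major sixth is A2.
A major sixth up from F2 gives D3.
A2: a sixth up reaches F, and 9 semitones makes it F#3.

A2 D3 F#3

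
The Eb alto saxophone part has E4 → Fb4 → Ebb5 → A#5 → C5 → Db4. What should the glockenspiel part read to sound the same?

First find concert pitch: the Eb alto saxophone sounds a major sixth below written, so E4 Fb4 Ebb5 A#5 C5 Db4 sounds G3 Abb3 Gbb4 C#5 Eb4 Fb3.
Then write for glockenspiel: it sounds a perfect fifteenth above written, so the part must be a perfect fifteenth below concert.
G3 → G1
Abb3 → Abb1
Gbb4 → Gbb2
C#5 → C#3
Eb4 → Eb2
Fb3 → Fb1

G1 Abb1 Gbb2 C#3 Eb2 Fb1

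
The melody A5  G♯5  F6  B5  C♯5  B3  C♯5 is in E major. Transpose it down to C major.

E major to C major down is a major third, so every note moves down by that interval.
A5 → F5
G#5 → E5
F6 → Db6
B5 → G5
C#5 → A4
B3 → G3
C#5 → A4

F5 E5 Db6 G5 A4 G3 A4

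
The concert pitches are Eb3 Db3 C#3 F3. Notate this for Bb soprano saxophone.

F3 Eb3 D#3 G3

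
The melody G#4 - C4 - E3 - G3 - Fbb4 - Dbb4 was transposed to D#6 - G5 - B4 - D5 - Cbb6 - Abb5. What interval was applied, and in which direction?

Take the first pair: G#4 → D#6. G to D spans 12 letter names, so the interval is some kind of twelfth.
G#4 to D#6 is 19 semitones, which makes it a perfect twelfth; the second version is higher, so the direction is up.
Checking another pair — Dbb4 → Abb5 — gives the same interval.

up a perfect twelfth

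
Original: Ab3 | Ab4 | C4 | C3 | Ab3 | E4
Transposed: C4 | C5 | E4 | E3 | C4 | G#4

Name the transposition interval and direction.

Take the first pair: Ab3 → C4. A to C spans 3 letter names, so the interval is some kind of third.
Ab3 to C4 is 4 semitones, which makes it a major third; the second version is higher, so the direction is up.
Checking another pair — E4 → G#4 — gives the same interval.

up a major third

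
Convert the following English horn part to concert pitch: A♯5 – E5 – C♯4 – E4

D#5 A4 F#3 A3

The English horn sounds a perfect fifth below written, so transpose each written note down a perfect fifth.
A#5 becomes D#5
E5 becomes A4
C#4 becomes F#3
E4 becomes A3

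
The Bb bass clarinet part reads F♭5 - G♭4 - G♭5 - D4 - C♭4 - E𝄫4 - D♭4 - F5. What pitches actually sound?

The Bb bass clarinet sounds a major ninth below written, so transpose each written note down a major ninth.
Fb5 gives Ebb4
Gb4 gives Fb3
Gb5 gives Fb4
D4 gives C3
Cb4 gives Bbb2
Ebb4 gives Dbb3
Db4 gives Cb3
F5 gives Eb4

Ebb4 Fb3 Fb4 C3 Bbb2 Dbb3 Cb3 Eb4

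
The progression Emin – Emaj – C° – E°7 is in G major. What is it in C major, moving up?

Amin Amaj F° A°7

G major up to C major is a perfect fourth; each chord root moves by that interval while the quality stays the same.
Emin: root E up a perfect fourth → A, giving Amin.
Emaj: root E up a perfect fourth → A, giving Amaj.
C°: root C up a perfect fourth → F, giving F°.
E°7: root E up a perfect fourth → A, giving A°7.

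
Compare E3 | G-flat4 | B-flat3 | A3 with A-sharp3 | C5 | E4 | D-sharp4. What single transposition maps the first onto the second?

up an augmented fourth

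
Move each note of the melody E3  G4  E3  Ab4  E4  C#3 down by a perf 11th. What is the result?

E3 -> B1
G4 -> D3
E3 -> B1
Ab4 -> Eb3
E4 -> B2
C#3 -> G#1

B1 D3 B1 Eb3 B2 G#1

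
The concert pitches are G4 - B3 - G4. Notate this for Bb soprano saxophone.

A4 C#4 A4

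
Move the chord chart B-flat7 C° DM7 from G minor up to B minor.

G minor up to B minor is a major third; each chord root moves by that interval while the quality stays the same.
B-flat7: root B-flat up a major third → D, giving D7.
C°: root C up a major third → E, giving E°.
DM7: root D up a major third → F#, giving F#M7.

D7 E° F#M7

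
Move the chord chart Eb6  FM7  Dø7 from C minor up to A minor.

C6 DM7 Bø7

C minor up to A minor is a major sixth; each chord root moves by that interval while the quality stays the same.
Eb6: root Eb up a major sixth → C, giving C6.
FM7: root F up a major sixth → D, giving DM7.
Dø7: root D up a major sixth → B, giving Bø7.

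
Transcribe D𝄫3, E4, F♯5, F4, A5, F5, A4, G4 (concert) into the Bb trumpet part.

Ebb3 F#4 G#5 G4 B5 G5 B4 A4

The Bb trumpet sounds a major second below written, so the written part must be a major second above concert — transpose each note up.
Dbb3 -> Ebb3
E4 -> F#4
F#5 -> G#5
F4 -> G4
A5 -> B5
F5 -> G5
A4 -> B4
G4 -> A4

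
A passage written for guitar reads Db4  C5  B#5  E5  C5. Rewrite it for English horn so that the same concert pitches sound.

First find concert pitch: the guitar sounds a perfect octave below written, so Db4 C5 B#5 E5 C5 sounds Db3 C4 B#4 E4 C4.
Then write for English horn: it sounds a perfect fifth below written, so the part must be a perfect fifth above concert.
Db3 → Ab3
C4 → G4
B#4 → F##5
E4 → B4
C4 → G4

Ab3 G4 F##5 B4 G4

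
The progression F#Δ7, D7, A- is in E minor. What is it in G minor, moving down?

AΔ7 F7 C-

E minor down to G minor is a major sixth; each chord root moves by that interval while the quality stays the same.
F#Δ7: root F# down a major sixth → A, giving AΔ7.
D7: root D down a major sixth → F, giving F7.
A-: root A down a major sixth → C, giving C-.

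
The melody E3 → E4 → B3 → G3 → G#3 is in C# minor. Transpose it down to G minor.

Bb2 Bb3 F3 Db3 D3

C# minor to G minor down is an augmented fourth, so every note moves down by that interval.
E3 -> Bb2
E4 -> Bb3
B3 -> F3
G3 -> Db3
G#3 -> D3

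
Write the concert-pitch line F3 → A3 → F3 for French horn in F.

Written C4 sounds as F3 on the French horn in F, so concert pitches are written a perfect fifth up.
F3 gives C4
A3 gives E4
F3 gives C4

C4 E4 C4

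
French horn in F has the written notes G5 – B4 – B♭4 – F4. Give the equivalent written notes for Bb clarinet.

D5 F#4 F4 C4

First find concert pitch: the French horn in F sounds a perfect fifth below written, so G5 B4 B♭4 F4 sounds C5 E4 Eb4 Bb3.
Then write for Bb clarinet: it sounds a major second below written, so the part must be a major second above concert.
C5 → D5
E4 → F#4
Eb4 → F4
Bb3 → C4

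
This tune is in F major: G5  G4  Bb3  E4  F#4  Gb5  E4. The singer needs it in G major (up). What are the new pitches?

From F up to G is a major second; apply that to each pitch.
G5 to A5
G4 to A4
Bb3 to C4
E4 to F#4
F#4 to G#4
Gb5 to Ab5
E4 to F#4

A5 A4 C4 F#4 G#4 Ab5 F#4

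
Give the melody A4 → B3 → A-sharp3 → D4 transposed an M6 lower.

C4 D3 C#3 F3

A4 down a major sixth is C4.
B3 down a major sixth is D3.
A#3 down a major sixth is C#3.
A major sixth down from D4 gives F3.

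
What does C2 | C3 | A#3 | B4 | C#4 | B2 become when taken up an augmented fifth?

C2 -> G#2
C3 -> G#3
A#3 -> E##4
B4 -> F##5
C#4 -> G##4
B2 -> F##3

G#2 G#3 E##4 F##5 G##4 F##3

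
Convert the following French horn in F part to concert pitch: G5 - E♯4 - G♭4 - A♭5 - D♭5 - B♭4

C5 A#3 Cb4 Db5 Gb4 Eb4

Written C4 on the French horn in F sounds as F3, a perfect fifth lower; apply that shift to every note.
G5 to C5
E#4 to A#3
Gb4 to Cb4
Ab5 to Db5
Db5 to Gb4
Bb4 to Eb4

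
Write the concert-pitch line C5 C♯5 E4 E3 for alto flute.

F5 F#5 A4 A3

The alto flute sounds a perfect fourth below written, so the written part must be a perfect fourth above concert — transpose each note up.
C5 → F5
C#5 → F#5
E4 → A4
E3 → A3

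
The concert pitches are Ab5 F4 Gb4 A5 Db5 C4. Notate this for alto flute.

Written C4 sounds as G3 on the alto flute, so concert pitches are written a perfect fourth up.
Ab5 → Db6
F4 → Bb4
Gb4 → Cb5
A5 → D6
Db5 → Gb5
C4 → F4

Db6 Bb4 Cb5 D6 Gb5 F4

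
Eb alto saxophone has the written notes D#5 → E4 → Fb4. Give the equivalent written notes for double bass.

F#5 G4 Abb4

First find concert pitch: the Eb alto saxophone sounds a major sixth below written, so D#5 E4 Fb4 sounds F#4 G3 Abb3.
Then write for double bass: it sounds a perfect octave below written, so the part must be a perfect octave above concert.
F#4 → F#5
G3 → G4
Abb3 → Abb4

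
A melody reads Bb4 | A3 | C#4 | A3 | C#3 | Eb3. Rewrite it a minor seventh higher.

Bb4 → Ab5
A3 → G4
C#4 → B4
A3 → G4
C#3 → B3
Eb3 → Db4

Ab5 G4 B4 G4 B3 Db4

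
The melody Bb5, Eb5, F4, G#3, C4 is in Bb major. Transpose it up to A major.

A6 D6 E5 F##4 B4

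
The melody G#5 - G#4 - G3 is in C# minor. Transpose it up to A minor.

E6 E5 Eb4

C# minor to A minor up is a minor sixth, so every note moves up by that interval.
G#5 gives E6
G#4 gives E5
G3 gives Eb4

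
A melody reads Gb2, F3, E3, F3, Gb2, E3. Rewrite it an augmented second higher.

A2 G#3 F##3 G#3 A2 F##3

Gb2 to A2
F3 to G#3
E3 to F##3
F3 to G#3
Gb2 to A2
E3 to F##3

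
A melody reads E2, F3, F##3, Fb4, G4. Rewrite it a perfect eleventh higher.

A3 Bb4 B#4 Bbb5 C6

E2: an eleventh up reaches A, and 17 semitones makes it A3.
F3: an eleventh up reaches B, and 17 semitones makes it Bb4.
F##3: an eleventh up reaches B, and 17 semitones makes it B#4.
A perfect eleventh up from Fb4 gives Bbb5.
G4 up a perfect eleventh is C6.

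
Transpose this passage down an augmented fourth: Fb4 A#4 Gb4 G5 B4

Cbb4 E4 Dbb4 Db5 F4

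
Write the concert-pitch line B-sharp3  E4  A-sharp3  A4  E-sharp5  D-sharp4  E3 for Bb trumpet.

C##4 F#4 B#3 B4 F##5 E#4 F#3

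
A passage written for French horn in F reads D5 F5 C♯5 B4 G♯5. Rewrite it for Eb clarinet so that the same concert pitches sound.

E4 G4 D#4 C#4 A#4

First find concert pitch: the French horn in F sounds a perfect fifth below written, so D5 F5 C♯5 B4 G♯5 sounds G4 Bb4 F#4 E4 C#5.
Then write for Eb clarinet: it sounds a minor third above written, so the part must be a minor third below concert.
G4 → E4
Bb4 → G4
F#4 → D#4
E4 → C#4
C#5 → A#4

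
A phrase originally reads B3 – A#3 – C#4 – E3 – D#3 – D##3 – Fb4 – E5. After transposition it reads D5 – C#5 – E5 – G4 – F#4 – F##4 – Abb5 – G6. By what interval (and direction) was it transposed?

From B3 to D5 is 10 letter names — a tenth of some quality.
B3 to D5 is 15 semitones, which makes it a minor tenth; the second version is higher, so the direction is up.
Checking another pair — E5 → G6 — gives the same interval.

up a minor tenth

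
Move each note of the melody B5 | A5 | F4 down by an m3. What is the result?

G#5 F#5 D4

B5 to G#5
A5 to F#5
F4 to D4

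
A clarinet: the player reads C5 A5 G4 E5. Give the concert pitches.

The A clarinet sounds a minor third below written, so transpose each written note down a minor third.
C5 to A4
A5 to F#5
G4 to E4
E5 to C#5

A4 F#5 E4 C#5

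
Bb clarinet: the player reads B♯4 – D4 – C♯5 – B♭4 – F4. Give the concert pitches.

A#4 C4 B4 Ab4 Eb4

The Bb clarinet sounds a major second below written, so transpose each written note down a major second.
B#4 -> A#4
D4 -> C4
C#5 -> B4
Bb4 -> Ab4
F4 -> Eb4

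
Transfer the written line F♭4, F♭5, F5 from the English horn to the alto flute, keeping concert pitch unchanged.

Ebb4 Ebb5 Eb5

First find concert pitch: the English horn sounds a perfect fifth below written, so F♭4 F♭5 F5 sounds Bbb3 Bbb4 Bb4.
Then write for alto flute: it sounds a perfect fourth below written, so the part must be a perfect fourth above concert.
Bbb3 → Ebb4
Bbb4 → Ebb5
Bb4 → Eb5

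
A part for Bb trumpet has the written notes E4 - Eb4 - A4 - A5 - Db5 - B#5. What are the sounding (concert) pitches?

D4 Db4 G4 G5 Cb5 A#5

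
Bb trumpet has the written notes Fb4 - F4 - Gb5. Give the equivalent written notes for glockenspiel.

Ebb2 Eb2 Fb3

First find concert pitch: the Bb trumpet sounds a major second below written, so Fb4 F4 Gb5 sounds Ebb4 Eb4 Fb5.
Then write for glockenspiel: it sounds a perfect fifteenth above written, so the part must be a perfect fifteenth below concert.
Ebb4 → Ebb2
Eb4 → Eb2
Fb5 → Fb3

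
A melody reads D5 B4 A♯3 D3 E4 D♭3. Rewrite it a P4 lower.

A4 F#4 E#3 A2 B3 Ab2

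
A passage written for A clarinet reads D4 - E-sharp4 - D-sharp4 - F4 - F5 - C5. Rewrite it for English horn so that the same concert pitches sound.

F#4 G##4 F##4 A4 A5 E5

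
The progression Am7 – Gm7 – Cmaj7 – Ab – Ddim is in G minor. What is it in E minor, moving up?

F#m7 Em7 Amaj7 F Bdim

G minor up to E minor is a major sixth; each chord root moves by that interval while the quality stays the same.
Am7: root A up a major sixth → F#, giving F#m7.
Gm7: root G up a major sixth → E, giving Em7.
Cmaj7: root C up a major sixth → A, giving Amaj7.
Ab: root Ab up a major sixth → F, giving F.
Ddim: root D up a major sixth → B, giving Bdim.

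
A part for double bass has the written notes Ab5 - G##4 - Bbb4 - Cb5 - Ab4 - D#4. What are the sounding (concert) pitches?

Ab4 G##3 Bbb3 Cb4 Ab3 D#3

The double bass sounds a perfect octave below written, so transpose each written note down a perfect octave.
Ab5 -> Ab4
G##4 -> G##3
Bbb4 -> Bbb3
Cb5 -> Cb4
Ab4 -> Ab3
D#4 -> D#3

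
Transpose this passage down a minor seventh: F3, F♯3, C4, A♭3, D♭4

G2 G#2 D3 Bb2 Eb3

F3 → G2
F#3 → G#2
C4 → D3
Ab3 → Bb2
Db4 → Eb3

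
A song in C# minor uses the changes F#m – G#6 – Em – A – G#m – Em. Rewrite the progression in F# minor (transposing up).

Bm C#6 Am D C#m Am

C# minor up to F# minor is a perfect fourth; each chord root moves by that interval while the quality stays the same.
F#m: root F# up a perfect fourth → B, giving Bm.
G#6: root G# up a perfect fourth → C#, giving C#6.
Em: root E up a perfect fourth → A, giving Am.
A: root A up a perfect fourth → D, giving D.
G#m: root G# up a perfect fourth → C#, giving C#m.
Em: root E up a perfect fourth → A, giving Am.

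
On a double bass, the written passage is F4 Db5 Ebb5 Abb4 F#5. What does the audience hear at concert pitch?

F3 Db4 Ebb4 Abb3 F#4

Written C4 on the double bass sounds as C3, a perfect octave lower; apply that shift to every note.
F4 → F3
Db5 → Db4
Ebb5 → Ebb4
Abb4 → Abb3
F#5 → F#4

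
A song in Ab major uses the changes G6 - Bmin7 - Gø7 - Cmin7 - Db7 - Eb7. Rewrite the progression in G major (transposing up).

F#6 A#min7 F#ø7 Bmin7 C7 D7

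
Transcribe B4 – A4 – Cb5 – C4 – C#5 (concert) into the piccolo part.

B3 A3 Cb4 C3 C#4

Written C4 sounds as C5 on the piccolo, so concert pitches are written a perfect octave down.
B4 → B3
A4 → A3
Cb5 → Cb4
C4 → C3
C#5 → C#4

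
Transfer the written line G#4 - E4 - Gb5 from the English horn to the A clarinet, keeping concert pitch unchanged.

E4 C4 Ebb5

First find concert pitch: the English horn sounds a perfect fifth below written, so G#4 E4 Gb5 sounds C#4 A3 Cb5.
Then write for A clarinet: it sounds a minor third below written, so the part must be a minor third above concert.
C#4 → E4
A3 → C4
Cb5 → Ebb5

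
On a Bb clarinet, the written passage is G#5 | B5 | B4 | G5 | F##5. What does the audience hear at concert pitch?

F#5 A5 A4 F5 E#5

The Bb clarinet sounds a major second below written, so transpose each written note down a major second.
G#5 gives F#5
B5 gives A5
B4 gives A4
G5 gives F5
F##5 gives E#5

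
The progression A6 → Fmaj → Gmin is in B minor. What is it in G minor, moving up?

F6 Dbmaj Ebmin

B minor up to G minor is a minor sixth; each chord root moves by that interval while the quality stays the same.
A6: root A up a minor sixth → F, giving F6.
Fmaj: root F up a minor sixth → Db, giving Dbmaj.
Gmin: root G up a minor sixth → Eb, giving Ebmin.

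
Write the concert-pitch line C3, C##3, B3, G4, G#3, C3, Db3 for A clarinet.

Written C4 sounds as A3 on the A clarinet, so concert pitches are written a minor third up.
C3 -> Eb3
C##3 -> E#3
B3 -> D4
G4 -> Bb4
G#3 -> B3
C3 -> Eb3
Db3 -> Fb3

Eb3 E#3 D4 Bb4 B3 Eb3 Fb3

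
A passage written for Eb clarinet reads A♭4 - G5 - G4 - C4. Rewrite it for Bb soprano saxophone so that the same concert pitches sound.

Db5 C6 C5 F4

First find concert pitch: the Eb clarinet sounds a minor third above written, so A♭4 G5 G4 C4 sounds Cb5 Bb5 Bb4 Eb4.
Then write for Bb soprano saxophone: it sounds a major second below written, so the part must be a major second above concert.
Cb5 → Db5
Bb5 → C6
Bb4 → C5
Eb4 → F4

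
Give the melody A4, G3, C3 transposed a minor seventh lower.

A4 down a minor seventh is B3.
G3: a seventh down reaches A, and 10 semitones makes it A2.
A minor seventh down from C3 gives D2.

B3 A2 D2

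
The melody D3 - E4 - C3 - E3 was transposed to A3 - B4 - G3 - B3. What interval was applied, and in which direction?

up a perfect fifth

From D3 to A3 is 5 letter names — a fifth of some quality.
D3 to A3 is 7 semitones, which makes it a perfect fifth; the second version is higher, so the direction is up.
Checking another pair — E3 → B3 — gives the same interval.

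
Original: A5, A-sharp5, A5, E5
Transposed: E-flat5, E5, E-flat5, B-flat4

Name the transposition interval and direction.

Take the first pair: A5 → Eb5. A to E spans 4 letter names, so the interval is some kind of fourth.
Eb5 to A5 is 6 semitones, which makes it an augmented fourth; the second version is lower, so the direction is down.
Checking another pair — E5 → Bb4 — gives the same interval.

down an augmented fourth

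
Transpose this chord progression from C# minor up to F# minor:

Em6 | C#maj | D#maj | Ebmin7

C# minor up to F# minor is a perfect fourth; each chord root moves by that interval while the quality stays the same.
Em6: root E up a perfect fourth → A, giving Am6.
C#maj: root C# up a perfect fourth → F#, giving F#maj.
D#maj: root D# up a perfect fourth → G#, giving G#maj.
Ebmin7: root Eb up a perfect fourth → Ab, giving Abmin7.

Am6 F#maj G#maj Abmin7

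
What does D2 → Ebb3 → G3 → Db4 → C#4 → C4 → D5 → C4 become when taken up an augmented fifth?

A#2 Bb3 D#4 A4 G##4 G#4 A#5 G#4

D2 gives A#2
Ebb3 gives Bb3
G3 gives D#4
Db4 gives A4
C#4 gives G##4
C4 gives G#4
D5 gives A#5
C4 gives G#4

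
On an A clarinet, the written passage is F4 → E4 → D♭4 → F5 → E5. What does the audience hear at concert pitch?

The A clarinet sounds a minor third below written, so transpose each written note down a minor third.
F4 to D4
E4 to C#4
Db4 to Bb3
F5 to D5
E5 to C#5

D4 C#4 Bb3 D5 C#5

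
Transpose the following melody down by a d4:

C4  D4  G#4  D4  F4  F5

G#3 A#3 D##4 A#3 C#4 C#5

C4: a fourth down reaches G, and 4 semitones makes it G#3.
D4 down a diminished fourth is A#3.
G#4: a fourth down reaches D, and 4 semitones makes it D##4.
D4 down a diminished fourth is A#3.
A diminished fourth down from F4 gives C#4.
A diminished fourth down from F5 gives C#5.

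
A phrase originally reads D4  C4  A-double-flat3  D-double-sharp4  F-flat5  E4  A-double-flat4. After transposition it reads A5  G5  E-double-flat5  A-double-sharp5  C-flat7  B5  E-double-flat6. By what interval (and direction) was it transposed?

up a perfect twelfth

From D4 to A5 is 12 letter names — a twelfth of some quality.
D4 to A5 is 19 semitones, which makes it a perfect twelfth; the second version is higher, so the direction is up.
Checking another pair — Abb4 → Ebb6 — gives the same interval.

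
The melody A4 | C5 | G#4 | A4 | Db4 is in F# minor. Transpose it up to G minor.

Bb4 Db5 A4 Bb4 Ebb4

F# minor to G minor up is a minor second, so every note moves up by that interval.
A4 to Bb4
C5 to Db5
G#4 to A4
A4 to Bb4
Db4 to Ebb4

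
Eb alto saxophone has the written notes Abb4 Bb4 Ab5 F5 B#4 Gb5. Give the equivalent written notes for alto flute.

Fbb4 Gb4 Fb5 Db5 G#4 Ebb5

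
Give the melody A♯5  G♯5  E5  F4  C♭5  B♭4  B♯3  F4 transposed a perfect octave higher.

A#6 G#6 E6 F5 Cb6 Bb5 B#4 F5

A#5 becomes A#6
G#5 becomes G#6
E5 becomes E6
F4 becomes F5
Cb5 becomes Cb6
Bb4 becomes Bb5
B#3 becomes B#4
F4 becomes F5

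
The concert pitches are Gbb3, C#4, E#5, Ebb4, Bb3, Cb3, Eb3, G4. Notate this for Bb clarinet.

Abb3 D#4 F##5 Fb4 C4 Db3 F3 A4

The Bb clarinet sounds a major second below written, so the written part must be a major second above concert — transpose each note up.
Gbb3 → Abb3
C#4 → D#4
E#5 → F##5
Ebb4 → Fb4
Bb3 → C4
Cb3 → Db3
Eb3 → F3
G4 → A4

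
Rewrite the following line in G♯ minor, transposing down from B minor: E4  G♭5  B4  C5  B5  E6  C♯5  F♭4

C#4 Eb5 G#4 A4 G#5 C#6 A#4 Db4

B minor to G♯ minor down is a minor third, so every note moves down by that interval.
E4 -> C#4
Gb5 -> Eb5
B4 -> G#4
C5 -> A4
B5 -> G#5
E6 -> C#6
C#5 -> A#4
Fb4 -> Db4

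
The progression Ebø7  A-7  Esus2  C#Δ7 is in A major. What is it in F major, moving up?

Cbø7 F-7 Csus2 AΔ7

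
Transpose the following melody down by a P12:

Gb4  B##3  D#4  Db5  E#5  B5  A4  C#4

Cb3 E##2 G#2 Gb3 A#3 E4 D3 F#2

Gb4 becomes Cb3
B##3 becomes E##2
D#4 becomes G#2
Db5 becomes Gb3
E#5 becomes A#3
B5 becomes E4
A4 becomes D3
C#4 becomes F#2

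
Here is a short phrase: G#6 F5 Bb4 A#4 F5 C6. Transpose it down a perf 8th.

G#5 F4 Bb3 A#3 F4 C5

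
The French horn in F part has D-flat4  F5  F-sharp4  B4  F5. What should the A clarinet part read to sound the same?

Bbb3 Db5 D4 G4 Db5

First find concert pitch: the French horn in F sounds a perfect fifth below written, so D-flat4 F5 F-sharp4 B4 F5 sounds Gb3 Bb4 B3 E4 Bb4.
Then write for A clarinet: it sounds a minor third below written, so the part must be a minor third above concert.
Gb3 → Bbb3
Bb4 → Db5
B3 → D4
E4 → G4
Bb4 → Db5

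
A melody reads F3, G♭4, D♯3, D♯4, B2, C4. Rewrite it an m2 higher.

Gb3 Abb4 E3 E4 C3 Db4

A minor second up from F3 gives Gb3.
Gb4: a second up reaches A, and 1 semitone makes it Abb4.
D#3 up a minor second is E3.
A minor second up from D#4 gives E4.
B2: a second up reaches C, and 1 semitone makes it C3.
C4: a second up reaches D, and 1 semitone makes it Db4.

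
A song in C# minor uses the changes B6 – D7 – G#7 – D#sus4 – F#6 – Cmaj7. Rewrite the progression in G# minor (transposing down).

C# minor down to G# minor is a perfect fourth; each chord root moves by that interval while the quality stays the same.
B6: root B down a perfect fourth → F#, giving F#6.
D7: root D down a perfect fourth → A, giving A7.
G#7: root G# down a perfect fourth → D#, giving D#7.
D#sus4: root D# down a perfect fourth → A#, giving A#sus4.
F#6: root F# down a perfect fourth → C#, giving C#6.
Cmaj7: root C down a perfect fourth → G, giving Gmaj7.

F#6 A7 D#7 A#sus4 C#6 Gmaj7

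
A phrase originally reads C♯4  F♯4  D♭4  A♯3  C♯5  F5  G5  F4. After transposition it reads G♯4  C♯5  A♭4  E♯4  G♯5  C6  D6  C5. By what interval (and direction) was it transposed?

up a perfect fifth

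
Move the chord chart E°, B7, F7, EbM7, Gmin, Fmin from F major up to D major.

C#° G#7 D7 CM7 Emin Dmin

F major up to D major is a major sixth; each chord root moves by that interval while the quality stays the same.
E°: root E up a major sixth → C#, giving C#°.
B7: root B up a major sixth → G#, giving G#7.
F7: root F up a major sixth → D, giving D7.
EbM7: root Eb up a major sixth → C, giving CM7.
Gmin: root G up a major sixth → E, giving Emin.
Fmin: root F up a major sixth → D, giving Dmin.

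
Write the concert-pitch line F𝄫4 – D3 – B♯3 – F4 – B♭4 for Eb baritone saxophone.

The Eb baritone saxophone sounds a major thirteenth below written, so the written part must be a major thirteenth above concert — transpose each note up.
Fbb4 -> Dbb6
D3 -> B4
B#3 -> G##5
F4 -> D6
Bb4 -> G6

Dbb6 B4 G##5 D6 G6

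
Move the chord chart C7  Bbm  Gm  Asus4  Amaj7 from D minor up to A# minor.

G#7 F#m D#m E#sus4 E#maj7

D minor up to A# minor is an augmented fifth; each chord root moves by that interval while the quality stays the same.
C7: root C up an augmented fifth → G#, giving G#7.
Bbm: root Bb up an augmented fifth → F#, giving F#m.
Gm: root G up an augmented fifth → D#, giving D#m.
Asus4: root A up an augmented fifth → E#, giving E#sus4.
Amaj7: root A up an augmented fifth → E#, giving E#maj7.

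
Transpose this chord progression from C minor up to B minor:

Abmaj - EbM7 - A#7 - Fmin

Gmaj DM7 G##7 Emin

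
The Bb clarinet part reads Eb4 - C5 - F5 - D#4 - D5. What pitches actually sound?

Written C4 on the Bb clarinet sounds as Bb3, a major second lower; apply that shift to every note.
Eb4 to Db4
C5 to Bb4
F5 to Eb5
D#4 to C#4
D5 to C5

Db4 Bb4 Eb5 C#4 C5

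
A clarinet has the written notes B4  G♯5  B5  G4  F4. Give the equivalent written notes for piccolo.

First find concert pitch: the A clarinet sounds a minor third below written, so B4 G♯5 B5 G4 F4 sounds G#4 E#5 G#5 E4 D4.
Then write for piccolo: it sounds a perfect octave above written, so the part must be a perfect octave below concert.
G#4 → G#3
E#5 → E#4
G#5 → G#4
E4 → E3
D4 → D3

G#3 E#4 G#4 E3 D3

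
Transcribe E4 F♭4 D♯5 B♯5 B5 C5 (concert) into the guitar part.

E5 Fb5 D#6 B#6 B6 C6

The guitar sounds a perfect octave below written, so the written part must be a perfect octave above concert — transpose each note up.
E4 becomes E5
Fb4 becomes Fb5
D#5 becomes D#6
B#5 becomes B#6
B5 becomes B6
C5 becomes C6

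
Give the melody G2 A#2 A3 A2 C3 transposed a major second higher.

A2 B#2 B3 B2 D3

G2 -> A2
A#2 -> B#2
A3 -> B3
A2 -> B2
C3 -> D3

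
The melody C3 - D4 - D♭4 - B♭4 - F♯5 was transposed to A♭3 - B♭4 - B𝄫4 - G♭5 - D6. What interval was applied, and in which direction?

up a minor sixth

Take the first pair: C3 → Ab3. C to A spans 6 letter names, so the interval is some kind of sixth.
C3 to Ab3 is 8 semitones, which makes it a minor sixth; the second version is higher, so the direction is up.
Checking another pair — F#5 → D6 — gives the same interval.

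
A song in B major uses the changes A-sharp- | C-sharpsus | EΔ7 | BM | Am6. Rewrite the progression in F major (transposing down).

E- Gsus BbΔ7 FM Ebm6

B major down to F major is an augmented fourth; each chord root moves by that interval while the quality stays the same.
A-sharp-: root A-sharp down an augmented fourth → E, giving E-.
C-sharpsus: root C-sharp down an augmented fourth → G, giving Gsus.
EΔ7: root E down an augmented fourth → Bb, giving BbΔ7.
BM: root B down an augmented fourth → F, giving FM.
Am6: root A down an augmented fourth → Eb, giving Ebm6.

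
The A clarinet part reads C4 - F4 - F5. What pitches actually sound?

Written C4 on the A clarinet sounds as A3, a minor third lower; apply that shift to every note.
C4 -> A3
F4 -> D4
F5 -> D5

A3 D4 D5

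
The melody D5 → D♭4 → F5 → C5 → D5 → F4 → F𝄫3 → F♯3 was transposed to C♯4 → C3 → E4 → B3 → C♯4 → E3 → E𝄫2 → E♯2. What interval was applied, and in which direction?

down a minor ninth

From D5 to C#4 is 9 letter names — a ninth of some quality.
C#4 to D5 is 13 semitones, which makes it a minor ninth; the second version is lower, so the direction is down.
Checking another pair — F#3 → E#2 — gives the same interval.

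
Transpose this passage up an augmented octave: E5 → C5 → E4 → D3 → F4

E#6 C#6 E#5 D#4 F#5

E5 becomes E#6
C5 becomes C#6
E4 becomes E#5
D3 becomes D#4
F4 becomes F#5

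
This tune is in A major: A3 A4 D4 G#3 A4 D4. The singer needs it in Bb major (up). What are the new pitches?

Bb3 Bb4 Eb4 A3 Bb4 Eb4

From A up to Bb is a minor second; apply that to each pitch.
A3 -> Bb3
A4 -> Bb4
D4 -> Eb4
G#3 -> A3
A4 -> Bb4
D4 -> Eb4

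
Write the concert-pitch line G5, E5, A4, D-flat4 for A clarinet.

Bb5 G5 C5 Fb4

Written C4 sounds as A3 on the A clarinet, so concert pitches are written a minor third up.
G5 to Bb5
E5 to G5
A4 to C5
Db4 to Fb4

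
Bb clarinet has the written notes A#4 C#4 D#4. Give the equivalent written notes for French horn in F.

D#5 F#4 G#4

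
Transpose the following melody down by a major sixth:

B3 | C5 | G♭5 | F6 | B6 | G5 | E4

A major sixth down from B3 gives D3.
C5: a sixth down reaches E, and 9 semitones makes it Eb4.
Gb5 down a major sixth is Bbb4.
F6: a sixth down reaches A, and 9 semitones makes it Ab5.
B6 down a major sixth is D6.
G5 down a major sixth is Bb4.
E4: a sixth down reaches G, and 9 semitones makes it G3.

D3 Eb4 Bbb4 Ab5 D6 Bb4 G3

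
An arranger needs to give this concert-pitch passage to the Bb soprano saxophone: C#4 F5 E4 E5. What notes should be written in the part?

D#4 G5 F#4 F#5

The Bb soprano saxophone sounds a major second below written, so the written part must be a major second above concert — transpose each note up.
C#4 to D#4
F5 to G5
E4 to F#4
E5 to F#5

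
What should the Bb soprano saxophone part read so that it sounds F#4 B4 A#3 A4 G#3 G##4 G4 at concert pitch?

The Bb soprano saxophone sounds a major second below written, so the written part must be a major second above concert — transpose each note up.
F#4 → G#4
B4 → C#5
A#3 → B#3
A4 → B4
G#3 → A#3
G##4 → A##4
G4 → A4

G#4 C#5 B#3 B4 A#3 A##4 A4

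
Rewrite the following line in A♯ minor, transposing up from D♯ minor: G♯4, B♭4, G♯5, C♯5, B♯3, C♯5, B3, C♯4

D♯ minor to A♯ minor up is a perfect fifth, so every note moves up by that interval.
G#4 -> D#5
Bb4 -> F5
G#5 -> D#6
C#5 -> G#5
B#3 -> F##4
C#5 -> G#5
B3 -> F#4
C#4 -> G#4

D#5 F5 D#6 G#5 F##4 G#5 F#4 G#4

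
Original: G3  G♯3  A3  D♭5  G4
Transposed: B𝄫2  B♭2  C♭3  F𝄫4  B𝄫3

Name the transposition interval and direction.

From G3 to Bbb2 is 6 letter names — a sixth of some quality.
Bbb2 to G3 is 10 semitones, which makes it an augmented sixth; the second version is lower, so the direction is down.
Checking another pair — G4 → Bbb3 — gives the same interval.

down an augmented sixth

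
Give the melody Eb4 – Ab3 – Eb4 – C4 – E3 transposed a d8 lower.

E3 A2 E3 C#3 E#2

Eb4 → E3
Ab3 → A2
Eb4 → E3
C4 → C#3
E3 → E#2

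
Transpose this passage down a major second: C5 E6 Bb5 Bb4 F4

Bb4 D6 Ab5 Ab4 Eb4

C5 to Bb4
E6 to D6
Bb5 to Ab5
Bb4 to Ab4
F4 to Eb4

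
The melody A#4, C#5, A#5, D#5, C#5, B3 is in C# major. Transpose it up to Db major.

C# major to Db major up is a diminished second, so every note moves up by that interval.
A#4 gives Bb4
C#5 gives Db5
A#5 gives Bb5
D#5 gives Eb5
C#5 gives Db5
B3 gives Cb4

Bb4 Db5 Bb5 Eb5 Db5 Cb4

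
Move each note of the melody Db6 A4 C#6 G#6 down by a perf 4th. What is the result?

A perfect fourth down from Db6 gives Ab5.
A4: a fourth down reaches E, and 5 semitones makes it E4.
A perfect fourth down from C#6 gives G#5.
G#6 down a perfect fourth is D#6.

Ab5 E4 G#5 D#6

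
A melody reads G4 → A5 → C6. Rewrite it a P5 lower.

A perfect fifth down from G4 gives C4.
A5: a fifth down reaches D, and 7 semitones makes it D5.
C6: a fifth down reaches F, and 7 semitones makes it F5.

C4 D5 F5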